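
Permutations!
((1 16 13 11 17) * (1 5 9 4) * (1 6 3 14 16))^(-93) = (3 9 11 14 4 17 16 6 5 13)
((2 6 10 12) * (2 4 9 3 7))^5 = (2 9 10 7 4 6 3 12)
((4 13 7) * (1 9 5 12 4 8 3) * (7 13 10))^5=(13)(1 10 9 7 5 8 12 3 4)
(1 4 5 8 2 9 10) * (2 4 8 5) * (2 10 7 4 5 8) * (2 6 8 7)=[0, 6, 9, 3, 10, 7, 8, 4, 5, 2, 1]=(1 6 8 5 7 4 10)(2 9)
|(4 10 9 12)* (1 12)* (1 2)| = 6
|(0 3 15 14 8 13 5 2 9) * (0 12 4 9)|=24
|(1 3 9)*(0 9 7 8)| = 6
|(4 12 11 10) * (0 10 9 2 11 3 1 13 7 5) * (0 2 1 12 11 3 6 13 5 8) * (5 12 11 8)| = |(0 10 4 8)(1 12 6 13 7 5 2 3 11 9)| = 20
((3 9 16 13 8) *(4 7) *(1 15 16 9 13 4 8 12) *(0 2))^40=(1 7 12 4 13 16 3 15 8)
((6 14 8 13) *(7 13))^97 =(6 8 13 14 7) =((6 14 8 7 13))^97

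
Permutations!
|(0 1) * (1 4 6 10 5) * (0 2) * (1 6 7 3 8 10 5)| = 8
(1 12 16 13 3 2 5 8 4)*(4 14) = [0, 12, 5, 2, 1, 8, 6, 7, 14, 9, 10, 11, 16, 3, 4, 15, 13] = (1 12 16 13 3 2 5 8 14 4)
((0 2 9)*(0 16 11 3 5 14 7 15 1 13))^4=(0 11 7)(1 9 5)(2 3 15)(13 16 14)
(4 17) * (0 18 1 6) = (0 18 1 6)(4 17) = [18, 6, 2, 3, 17, 5, 0, 7, 8, 9, 10, 11, 12, 13, 14, 15, 16, 4, 1]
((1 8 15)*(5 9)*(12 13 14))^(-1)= (1 15 8)(5 9)(12 14 13)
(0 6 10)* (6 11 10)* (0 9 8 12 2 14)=(0 11 10 9 8 12 2 14)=[11, 1, 14, 3, 4, 5, 6, 7, 12, 8, 9, 10, 2, 13, 0]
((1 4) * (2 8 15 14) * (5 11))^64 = ((1 4)(2 8 15 14)(5 11))^64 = (15)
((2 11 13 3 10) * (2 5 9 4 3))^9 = ((2 11 13)(3 10 5 9 4))^9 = (13)(3 4 9 5 10)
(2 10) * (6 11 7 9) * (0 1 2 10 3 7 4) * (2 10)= (0 1 10 2 3 7 9 6 11 4)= [1, 10, 3, 7, 0, 5, 11, 9, 8, 6, 2, 4]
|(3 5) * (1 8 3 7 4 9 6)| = |(1 8 3 5 7 4 9 6)| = 8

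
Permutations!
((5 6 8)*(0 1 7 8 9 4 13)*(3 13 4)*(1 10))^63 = ((0 10 1 7 8 5 6 9 3 13))^63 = (0 7 6 13 1 5 3 10 8 9)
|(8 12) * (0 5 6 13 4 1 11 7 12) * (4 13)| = 9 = |(13)(0 5 6 4 1 11 7 12 8)|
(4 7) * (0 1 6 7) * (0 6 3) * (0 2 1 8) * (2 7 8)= (0 2 1 3 7 4 6 8)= [2, 3, 1, 7, 6, 5, 8, 4, 0]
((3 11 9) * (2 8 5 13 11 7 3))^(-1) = (2 9 11 13 5 8)(3 7)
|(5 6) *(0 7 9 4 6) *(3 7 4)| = |(0 4 6 5)(3 7 9)| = 12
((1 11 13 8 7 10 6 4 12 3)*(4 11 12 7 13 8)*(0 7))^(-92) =(0 11)(1 12 3)(4 6)(7 8)(10 13)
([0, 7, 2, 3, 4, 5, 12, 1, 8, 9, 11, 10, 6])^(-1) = [0, 7, 2, 3, 4, 5, 12, 1, 8, 9, 11, 10, 6]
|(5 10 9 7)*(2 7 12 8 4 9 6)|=|(2 7 5 10 6)(4 9 12 8)|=20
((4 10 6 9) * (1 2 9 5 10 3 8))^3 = (10)(1 4)(2 3)(8 9)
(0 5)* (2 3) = [5, 1, 3, 2, 4, 0] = (0 5)(2 3)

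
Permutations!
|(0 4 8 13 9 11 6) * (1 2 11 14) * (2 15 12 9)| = 35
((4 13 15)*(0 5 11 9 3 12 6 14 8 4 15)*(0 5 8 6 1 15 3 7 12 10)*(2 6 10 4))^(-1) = (0 10 14 6 2 8)(1 12 7 9 11 5 13 4 3 15)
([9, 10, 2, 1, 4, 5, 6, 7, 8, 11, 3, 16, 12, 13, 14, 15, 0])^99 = (0 16 11 9)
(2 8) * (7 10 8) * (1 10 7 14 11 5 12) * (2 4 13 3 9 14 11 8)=(1 10 2 11 5 12)(3 9 14 8 4 13)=[0, 10, 11, 9, 13, 12, 6, 7, 4, 14, 2, 5, 1, 3, 8]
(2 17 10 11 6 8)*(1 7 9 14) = (1 7 9 14)(2 17 10 11 6 8) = [0, 7, 17, 3, 4, 5, 8, 9, 2, 14, 11, 6, 12, 13, 1, 15, 16, 10]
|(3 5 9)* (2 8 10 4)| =12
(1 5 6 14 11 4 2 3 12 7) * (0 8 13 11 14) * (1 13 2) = [8, 5, 3, 12, 1, 6, 0, 13, 2, 9, 10, 4, 7, 11, 14] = (14)(0 8 2 3 12 7 13 11 4 1 5 6)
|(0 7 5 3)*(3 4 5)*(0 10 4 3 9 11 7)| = 12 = |(3 10 4 5)(7 9 11)|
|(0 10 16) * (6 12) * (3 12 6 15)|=3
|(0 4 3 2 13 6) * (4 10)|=|(0 10 4 3 2 13 6)|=7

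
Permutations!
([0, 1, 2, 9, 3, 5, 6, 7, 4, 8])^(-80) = (9)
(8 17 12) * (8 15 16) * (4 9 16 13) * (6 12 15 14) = (4 9 16 8 17 15 13)(6 12 14) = [0, 1, 2, 3, 9, 5, 12, 7, 17, 16, 10, 11, 14, 4, 6, 13, 8, 15]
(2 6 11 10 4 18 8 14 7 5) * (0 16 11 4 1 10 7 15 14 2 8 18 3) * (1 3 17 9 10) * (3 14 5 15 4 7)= (18)(0 16 11 3)(2 6 7 15 5 8)(4 17 9 10 14)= [16, 1, 6, 0, 17, 8, 7, 15, 2, 10, 14, 3, 12, 13, 4, 5, 11, 9, 18]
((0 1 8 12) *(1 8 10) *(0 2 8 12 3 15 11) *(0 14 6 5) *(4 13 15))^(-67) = (0 4 6 8 11 12 13 5 3 14 2 15)(1 10)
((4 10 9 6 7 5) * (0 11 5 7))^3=((0 11 5 4 10 9 6))^3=(0 4 6 5 9 11 10)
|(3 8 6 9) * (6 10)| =5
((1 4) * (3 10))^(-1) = ((1 4)(3 10))^(-1) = (1 4)(3 10)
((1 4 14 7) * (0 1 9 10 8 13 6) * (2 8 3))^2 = (0 4 7 10 2 13)(1 14 9 3 8 6)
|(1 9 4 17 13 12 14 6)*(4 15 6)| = 20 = |(1 9 15 6)(4 17 13 12 14)|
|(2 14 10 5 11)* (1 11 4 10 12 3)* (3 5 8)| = 10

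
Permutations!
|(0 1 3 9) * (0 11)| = |(0 1 3 9 11)| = 5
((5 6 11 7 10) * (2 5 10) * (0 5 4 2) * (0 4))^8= ((0 5 6 11 7 4 2))^8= (0 5 6 11 7 4 2)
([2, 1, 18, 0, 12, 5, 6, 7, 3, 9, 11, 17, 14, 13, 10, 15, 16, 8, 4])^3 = (0 4 10 8 2 12 11 3 18 14 17)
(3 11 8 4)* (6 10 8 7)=(3 11 7 6 10 8 4)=[0, 1, 2, 11, 3, 5, 10, 6, 4, 9, 8, 7]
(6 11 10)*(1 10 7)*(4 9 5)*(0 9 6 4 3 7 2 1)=[9, 10, 1, 7, 6, 3, 11, 0, 8, 5, 4, 2]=(0 9 5 3 7)(1 10 4 6 11 2)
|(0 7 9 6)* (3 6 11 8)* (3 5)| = 8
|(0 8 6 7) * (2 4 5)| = |(0 8 6 7)(2 4 5)| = 12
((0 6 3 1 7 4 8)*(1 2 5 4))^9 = ((0 6 3 2 5 4 8)(1 7))^9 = (0 3 5 8 6 2 4)(1 7)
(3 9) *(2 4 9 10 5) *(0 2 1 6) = (0 2 4 9 3 10 5 1 6) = [2, 6, 4, 10, 9, 1, 0, 7, 8, 3, 5]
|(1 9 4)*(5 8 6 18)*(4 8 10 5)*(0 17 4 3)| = 18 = |(0 17 4 1 9 8 6 18 3)(5 10)|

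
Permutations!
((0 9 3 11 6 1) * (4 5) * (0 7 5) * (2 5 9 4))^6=(11)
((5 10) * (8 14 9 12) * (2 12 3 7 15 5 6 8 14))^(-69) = ((2 12 14 9 3 7 15 5 10 6 8))^(-69) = (2 10 7 14 8 5 3 12 6 15 9)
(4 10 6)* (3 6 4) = (3 6)(4 10) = [0, 1, 2, 6, 10, 5, 3, 7, 8, 9, 4]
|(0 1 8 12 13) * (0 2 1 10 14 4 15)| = 5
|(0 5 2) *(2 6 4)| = |(0 5 6 4 2)| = 5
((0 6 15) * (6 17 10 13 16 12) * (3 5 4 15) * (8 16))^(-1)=((0 17 10 13 8 16 12 6 3 5 4 15))^(-1)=(0 15 4 5 3 6 12 16 8 13 10 17)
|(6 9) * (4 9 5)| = |(4 9 6 5)| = 4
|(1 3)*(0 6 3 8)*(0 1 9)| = 4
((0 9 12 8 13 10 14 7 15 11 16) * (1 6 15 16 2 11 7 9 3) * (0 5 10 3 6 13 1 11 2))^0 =((0 6 15 7 16 5 10 14 9 12 8 1 13 3 11))^0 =(16)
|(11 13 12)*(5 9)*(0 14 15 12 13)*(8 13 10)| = |(0 14 15 12 11)(5 9)(8 13 10)| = 30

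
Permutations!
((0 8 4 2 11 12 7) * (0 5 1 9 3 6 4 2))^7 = ((0 8 2 11 12 7 5 1 9 3 6 4))^7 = (0 1 2 3 12 4 5 8 9 11 6 7)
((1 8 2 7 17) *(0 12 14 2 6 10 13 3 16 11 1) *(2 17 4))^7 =(0 17 14 12)(1 11 16 3 13 10 6 8)(2 7 4)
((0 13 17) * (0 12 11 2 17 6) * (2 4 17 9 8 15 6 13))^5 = ((0 2 9 8 15 6)(4 17 12 11))^5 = (0 6 15 8 9 2)(4 17 12 11)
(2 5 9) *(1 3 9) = (1 3 9 2 5) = [0, 3, 5, 9, 4, 1, 6, 7, 8, 2]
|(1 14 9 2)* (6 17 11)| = 12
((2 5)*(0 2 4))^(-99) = ((0 2 5 4))^(-99) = (0 2 5 4)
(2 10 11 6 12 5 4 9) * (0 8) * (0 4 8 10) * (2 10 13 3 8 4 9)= [13, 1, 0, 8, 2, 4, 12, 7, 9, 10, 11, 6, 5, 3]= (0 13 3 8 9 10 11 6 12 5 4 2)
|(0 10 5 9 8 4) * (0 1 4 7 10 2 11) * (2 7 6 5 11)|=|(0 7 10 11)(1 4)(5 9 8 6)|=4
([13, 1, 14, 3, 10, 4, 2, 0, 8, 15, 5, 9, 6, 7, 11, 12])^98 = [7, 1, 2, 3, 5, 10, 6, 13, 8, 9, 4, 11, 12, 0, 14, 15]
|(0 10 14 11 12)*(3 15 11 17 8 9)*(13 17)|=|(0 10 14 13 17 8 9 3 15 11 12)|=11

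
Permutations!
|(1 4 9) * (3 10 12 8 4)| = 7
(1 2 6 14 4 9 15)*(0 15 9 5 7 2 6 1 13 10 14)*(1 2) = (0 15 13 10 14 4 5 7 1 6) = [15, 6, 2, 3, 5, 7, 0, 1, 8, 9, 14, 11, 12, 10, 4, 13]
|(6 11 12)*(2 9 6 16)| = |(2 9 6 11 12 16)| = 6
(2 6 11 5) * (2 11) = [0, 1, 6, 3, 4, 11, 2, 7, 8, 9, 10, 5] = (2 6)(5 11)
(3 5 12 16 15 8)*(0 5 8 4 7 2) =(0 5 12 16 15 4 7 2)(3 8) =[5, 1, 0, 8, 7, 12, 6, 2, 3, 9, 10, 11, 16, 13, 14, 4, 15]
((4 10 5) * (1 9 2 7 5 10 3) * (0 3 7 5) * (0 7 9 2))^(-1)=(10)(0 9 4 5 2 1 3)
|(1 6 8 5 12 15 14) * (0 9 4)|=21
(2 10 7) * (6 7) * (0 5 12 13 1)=(0 5 12 13 1)(2 10 6 7)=[5, 0, 10, 3, 4, 12, 7, 2, 8, 9, 6, 11, 13, 1]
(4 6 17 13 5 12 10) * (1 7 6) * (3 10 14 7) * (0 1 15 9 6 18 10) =(0 1 3)(4 15 9 6 17 13 5 12 14 7 18 10) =[1, 3, 2, 0, 15, 12, 17, 18, 8, 6, 4, 11, 14, 5, 7, 9, 16, 13, 10]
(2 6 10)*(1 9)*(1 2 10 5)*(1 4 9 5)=[0, 5, 6, 3, 9, 4, 1, 7, 8, 2, 10]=(10)(1 5 4 9 2 6)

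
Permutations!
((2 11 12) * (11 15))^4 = (15)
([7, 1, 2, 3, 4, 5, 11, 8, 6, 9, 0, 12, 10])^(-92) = [10, 1, 2, 3, 4, 5, 8, 0, 7, 9, 12, 6, 11]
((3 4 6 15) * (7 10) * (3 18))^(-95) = (18)(7 10)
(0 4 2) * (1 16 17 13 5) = (0 4 2)(1 16 17 13 5) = [4, 16, 0, 3, 2, 1, 6, 7, 8, 9, 10, 11, 12, 5, 14, 15, 17, 13]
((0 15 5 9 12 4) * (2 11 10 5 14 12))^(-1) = ((0 15 14 12 4)(2 11 10 5 9))^(-1) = (0 4 12 14 15)(2 9 5 10 11)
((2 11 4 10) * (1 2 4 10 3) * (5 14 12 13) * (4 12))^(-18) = ((1 2 11 10 12 13 5 14 4 3))^(-18) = (1 11 12 5 4)(2 10 13 14 3)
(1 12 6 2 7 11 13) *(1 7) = (1 12 6 2)(7 11 13) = [0, 12, 1, 3, 4, 5, 2, 11, 8, 9, 10, 13, 6, 7]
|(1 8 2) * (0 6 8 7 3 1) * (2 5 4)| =|(0 6 8 5 4 2)(1 7 3)| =6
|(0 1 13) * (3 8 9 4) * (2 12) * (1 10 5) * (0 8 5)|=|(0 10)(1 13 8 9 4 3 5)(2 12)|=14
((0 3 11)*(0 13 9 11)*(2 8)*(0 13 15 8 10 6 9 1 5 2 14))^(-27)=((0 3 13 1 5 2 10 6 9 11 15 8 14))^(-27)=(0 14 8 15 11 9 6 10 2 5 1 13 3)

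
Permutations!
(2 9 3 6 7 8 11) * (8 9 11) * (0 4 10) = [4, 1, 11, 6, 10, 5, 7, 9, 8, 3, 0, 2] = (0 4 10)(2 11)(3 6 7 9)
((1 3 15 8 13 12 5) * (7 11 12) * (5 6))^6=((1 3 15 8 13 7 11 12 6 5))^6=(1 11 15 6 13)(3 12 8 5 7)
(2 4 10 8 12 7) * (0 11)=(0 11)(2 4 10 8 12 7)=[11, 1, 4, 3, 10, 5, 6, 2, 12, 9, 8, 0, 7]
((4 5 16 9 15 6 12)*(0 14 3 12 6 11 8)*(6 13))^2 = ((0 14 3 12 4 5 16 9 15 11 8)(6 13))^2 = (0 3 4 16 15 8 14 12 5 9 11)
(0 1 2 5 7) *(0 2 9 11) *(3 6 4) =[1, 9, 5, 6, 3, 7, 4, 2, 8, 11, 10, 0] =(0 1 9 11)(2 5 7)(3 6 4)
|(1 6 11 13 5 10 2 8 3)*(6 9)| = 10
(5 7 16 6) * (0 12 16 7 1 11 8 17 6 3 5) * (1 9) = [12, 11, 2, 5, 4, 9, 0, 7, 17, 1, 10, 8, 16, 13, 14, 15, 3, 6] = (0 12 16 3 5 9 1 11 8 17 6)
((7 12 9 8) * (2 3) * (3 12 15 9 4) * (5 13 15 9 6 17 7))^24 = (17)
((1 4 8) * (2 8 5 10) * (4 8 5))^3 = (10)(1 8)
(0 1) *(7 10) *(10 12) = (0 1)(7 12 10) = [1, 0, 2, 3, 4, 5, 6, 12, 8, 9, 7, 11, 10]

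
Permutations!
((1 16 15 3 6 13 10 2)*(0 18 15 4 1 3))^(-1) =((0 18 15)(1 16 4)(2 3 6 13 10))^(-1) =(0 15 18)(1 4 16)(2 10 13 6 3)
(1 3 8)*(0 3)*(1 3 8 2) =(0 8 3 2 1) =[8, 0, 1, 2, 4, 5, 6, 7, 3]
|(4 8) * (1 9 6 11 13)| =10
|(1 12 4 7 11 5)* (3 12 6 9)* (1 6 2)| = 8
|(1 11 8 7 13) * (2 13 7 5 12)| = 7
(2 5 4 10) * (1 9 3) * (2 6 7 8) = (1 9 3)(2 5 4 10 6 7 8) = [0, 9, 5, 1, 10, 4, 7, 8, 2, 3, 6]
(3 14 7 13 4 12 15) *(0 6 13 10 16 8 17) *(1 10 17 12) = (0 6 13 4 1 10 16 8 12 15 3 14 7 17) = [6, 10, 2, 14, 1, 5, 13, 17, 12, 9, 16, 11, 15, 4, 7, 3, 8, 0]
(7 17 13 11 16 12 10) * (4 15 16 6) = (4 15 16 12 10 7 17 13 11 6) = [0, 1, 2, 3, 15, 5, 4, 17, 8, 9, 7, 6, 10, 11, 14, 16, 12, 13]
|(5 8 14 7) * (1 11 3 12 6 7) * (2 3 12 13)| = 24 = |(1 11 12 6 7 5 8 14)(2 3 13)|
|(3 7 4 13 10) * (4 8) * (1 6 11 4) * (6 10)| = |(1 10 3 7 8)(4 13 6 11)| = 20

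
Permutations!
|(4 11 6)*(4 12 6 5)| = |(4 11 5)(6 12)| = 6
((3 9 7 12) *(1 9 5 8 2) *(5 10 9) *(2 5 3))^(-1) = ((1 3 10 9 7 12 2)(5 8))^(-1) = (1 2 12 7 9 10 3)(5 8)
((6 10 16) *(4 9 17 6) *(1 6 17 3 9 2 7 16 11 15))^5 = ((17)(1 6 10 11 15)(2 7 16 4)(3 9))^5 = (17)(2 7 16 4)(3 9)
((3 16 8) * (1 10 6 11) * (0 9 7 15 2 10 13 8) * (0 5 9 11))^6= (0 16 10 8 15 1 9)(2 13 7 11 5 6 3)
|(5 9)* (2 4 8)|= |(2 4 8)(5 9)|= 6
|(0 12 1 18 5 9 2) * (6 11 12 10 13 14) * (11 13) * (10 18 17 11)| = |(0 18 5 9 2)(1 17 11 12)(6 13 14)| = 60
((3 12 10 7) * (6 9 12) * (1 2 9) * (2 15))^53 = ((1 15 2 9 12 10 7 3 6))^53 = (1 6 3 7 10 12 9 2 15)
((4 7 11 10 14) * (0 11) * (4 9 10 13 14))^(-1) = ((0 11 13 14 9 10 4 7))^(-1) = (0 7 4 10 9 14 13 11)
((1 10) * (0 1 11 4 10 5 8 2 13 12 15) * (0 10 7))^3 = ((0 1 5 8 2 13 12 15 10 11 4 7))^3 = (0 8 12 11)(1 2 15 4)(5 13 10 7)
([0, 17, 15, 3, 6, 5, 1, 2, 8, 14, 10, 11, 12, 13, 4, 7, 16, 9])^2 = [0, 9, 7, 3, 1, 5, 17, 15, 8, 4, 10, 11, 12, 13, 6, 2, 16, 14]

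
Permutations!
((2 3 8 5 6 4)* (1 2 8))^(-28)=((1 2 3)(4 8 5 6))^(-28)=(8)(1 3 2)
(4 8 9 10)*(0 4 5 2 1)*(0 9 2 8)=[4, 9, 1, 3, 0, 8, 6, 7, 2, 10, 5]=(0 4)(1 9 10 5 8 2)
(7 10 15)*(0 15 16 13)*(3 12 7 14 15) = [3, 1, 2, 12, 4, 5, 6, 10, 8, 9, 16, 11, 7, 0, 15, 14, 13] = (0 3 12 7 10 16 13)(14 15)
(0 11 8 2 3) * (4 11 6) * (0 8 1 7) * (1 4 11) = (0 6 11 4 1 7)(2 3 8) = [6, 7, 3, 8, 1, 5, 11, 0, 2, 9, 10, 4]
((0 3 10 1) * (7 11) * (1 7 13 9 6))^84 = (0 7 9)(1 10 13)(3 11 6)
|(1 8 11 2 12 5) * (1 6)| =7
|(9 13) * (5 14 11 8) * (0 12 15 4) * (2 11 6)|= |(0 12 15 4)(2 11 8 5 14 6)(9 13)|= 12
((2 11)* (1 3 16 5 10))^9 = ((1 3 16 5 10)(2 11))^9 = (1 10 5 16 3)(2 11)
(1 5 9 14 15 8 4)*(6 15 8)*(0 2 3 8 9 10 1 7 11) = (0 2 3 8 4 7 11)(1 5 10)(6 15)(9 14) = [2, 5, 3, 8, 7, 10, 15, 11, 4, 14, 1, 0, 12, 13, 9, 6]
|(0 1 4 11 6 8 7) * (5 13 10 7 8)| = 9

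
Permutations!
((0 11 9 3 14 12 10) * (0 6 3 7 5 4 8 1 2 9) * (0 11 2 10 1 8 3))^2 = (0 9 5 3 12 10)(1 6 2 7 4 14)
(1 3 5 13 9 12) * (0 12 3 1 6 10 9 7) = (0 12 6 10 9 3 5 13 7) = [12, 1, 2, 5, 4, 13, 10, 0, 8, 3, 9, 11, 6, 7]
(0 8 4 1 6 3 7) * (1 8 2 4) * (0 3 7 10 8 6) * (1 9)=(0 2 4 6 7 3 10 8 9 1)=[2, 0, 4, 10, 6, 5, 7, 3, 9, 1, 8]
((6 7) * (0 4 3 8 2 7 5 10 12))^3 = (0 8 6 12 3 7 10 4 2 5)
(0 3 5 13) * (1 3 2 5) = (0 2 5 13)(1 3) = [2, 3, 5, 1, 4, 13, 6, 7, 8, 9, 10, 11, 12, 0]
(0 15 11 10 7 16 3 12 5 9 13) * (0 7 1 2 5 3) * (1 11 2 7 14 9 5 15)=[1, 7, 15, 12, 4, 5, 6, 16, 8, 13, 11, 10, 3, 14, 9, 2, 0]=(0 1 7 16)(2 15)(3 12)(9 13 14)(10 11)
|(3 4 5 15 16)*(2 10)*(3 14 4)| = 10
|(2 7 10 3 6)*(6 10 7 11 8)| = |(2 11 8 6)(3 10)| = 4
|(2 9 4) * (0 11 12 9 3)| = 7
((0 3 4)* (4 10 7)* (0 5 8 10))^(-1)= (0 3)(4 7 10 8 5)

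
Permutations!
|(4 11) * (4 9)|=|(4 11 9)|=3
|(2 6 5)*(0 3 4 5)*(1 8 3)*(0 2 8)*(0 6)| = |(0 1 6 2)(3 4 5 8)| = 4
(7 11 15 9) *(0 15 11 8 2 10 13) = (0 15 9 7 8 2 10 13) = [15, 1, 10, 3, 4, 5, 6, 8, 2, 7, 13, 11, 12, 0, 14, 9]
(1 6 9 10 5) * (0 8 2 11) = (0 8 2 11)(1 6 9 10 5) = [8, 6, 11, 3, 4, 1, 9, 7, 2, 10, 5, 0]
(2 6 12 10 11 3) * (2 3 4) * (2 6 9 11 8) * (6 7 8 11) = [0, 1, 9, 3, 7, 5, 12, 8, 2, 6, 11, 4, 10] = (2 9 6 12 10 11 4 7 8)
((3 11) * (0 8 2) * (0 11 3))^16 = ((0 8 2 11))^16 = (11)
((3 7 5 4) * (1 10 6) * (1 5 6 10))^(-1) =(10)(3 4 5 6 7)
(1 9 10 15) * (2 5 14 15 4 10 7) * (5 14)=(1 9 7 2 14 15)(4 10)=[0, 9, 14, 3, 10, 5, 6, 2, 8, 7, 4, 11, 12, 13, 15, 1]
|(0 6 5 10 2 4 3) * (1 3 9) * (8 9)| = 10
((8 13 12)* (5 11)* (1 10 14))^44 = ((1 10 14)(5 11)(8 13 12))^44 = (1 14 10)(8 12 13)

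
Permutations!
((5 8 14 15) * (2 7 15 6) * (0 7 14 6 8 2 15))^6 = (15)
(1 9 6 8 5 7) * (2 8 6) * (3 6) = [0, 9, 8, 6, 4, 7, 3, 1, 5, 2] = (1 9 2 8 5 7)(3 6)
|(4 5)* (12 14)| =2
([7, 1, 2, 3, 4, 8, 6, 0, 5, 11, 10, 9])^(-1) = [7, 1, 2, 3, 4, 8, 6, 0, 5, 11, 10, 9]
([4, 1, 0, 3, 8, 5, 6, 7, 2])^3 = (0 2 8 4)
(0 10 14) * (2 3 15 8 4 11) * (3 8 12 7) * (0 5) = (0 10 14 5)(2 8 4 11)(3 15 12 7) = [10, 1, 8, 15, 11, 0, 6, 3, 4, 9, 14, 2, 7, 13, 5, 12]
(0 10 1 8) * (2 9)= (0 10 1 8)(2 9)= [10, 8, 9, 3, 4, 5, 6, 7, 0, 2, 1]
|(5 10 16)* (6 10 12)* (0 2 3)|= 15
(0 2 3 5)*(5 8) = (0 2 3 8 5) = [2, 1, 3, 8, 4, 0, 6, 7, 5]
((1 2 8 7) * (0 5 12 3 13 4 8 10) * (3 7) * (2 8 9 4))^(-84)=((0 5 12 7 1 8 3 13 2 10)(4 9))^(-84)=(0 3 12 2 1)(5 13 7 10 8)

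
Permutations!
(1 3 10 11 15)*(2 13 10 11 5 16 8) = [0, 3, 13, 11, 4, 16, 6, 7, 2, 9, 5, 15, 12, 10, 14, 1, 8] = (1 3 11 15)(2 13 10 5 16 8)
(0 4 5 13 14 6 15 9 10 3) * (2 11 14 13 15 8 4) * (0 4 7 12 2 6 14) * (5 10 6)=(0 5 15 9 6 8 7 12 2 11)(3 4 10)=[5, 1, 11, 4, 10, 15, 8, 12, 7, 6, 3, 0, 2, 13, 14, 9]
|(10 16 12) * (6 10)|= |(6 10 16 12)|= 4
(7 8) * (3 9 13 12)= (3 9 13 12)(7 8)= [0, 1, 2, 9, 4, 5, 6, 8, 7, 13, 10, 11, 3, 12]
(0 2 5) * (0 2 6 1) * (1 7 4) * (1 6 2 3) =(0 2 5 3 1)(4 6 7) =[2, 0, 5, 1, 6, 3, 7, 4]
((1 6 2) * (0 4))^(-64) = (1 2 6)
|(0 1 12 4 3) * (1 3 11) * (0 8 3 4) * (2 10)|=|(0 4 11 1 12)(2 10)(3 8)|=10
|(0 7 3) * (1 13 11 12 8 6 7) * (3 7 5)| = |(0 1 13 11 12 8 6 5 3)| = 9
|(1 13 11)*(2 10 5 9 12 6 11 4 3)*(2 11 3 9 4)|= 11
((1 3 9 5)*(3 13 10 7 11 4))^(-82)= (1 5 9 3 4 11 7 10 13)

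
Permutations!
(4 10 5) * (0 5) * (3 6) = [5, 1, 2, 6, 10, 4, 3, 7, 8, 9, 0] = (0 5 4 10)(3 6)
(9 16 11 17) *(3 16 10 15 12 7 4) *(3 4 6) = (3 16 11 17 9 10 15 12 7 6) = [0, 1, 2, 16, 4, 5, 3, 6, 8, 10, 15, 17, 7, 13, 14, 12, 11, 9]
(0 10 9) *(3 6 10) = [3, 1, 2, 6, 4, 5, 10, 7, 8, 0, 9] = (0 3 6 10 9)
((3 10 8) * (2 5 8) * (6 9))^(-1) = (2 10 3 8 5)(6 9)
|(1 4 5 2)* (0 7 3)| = |(0 7 3)(1 4 5 2)| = 12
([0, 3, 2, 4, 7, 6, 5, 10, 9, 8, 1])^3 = [0, 7, 2, 10, 1, 6, 5, 3, 9, 8, 4]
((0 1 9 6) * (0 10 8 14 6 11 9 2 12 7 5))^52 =(14)(0 7 2)(1 5 12)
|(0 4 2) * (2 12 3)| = 5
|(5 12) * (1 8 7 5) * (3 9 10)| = 15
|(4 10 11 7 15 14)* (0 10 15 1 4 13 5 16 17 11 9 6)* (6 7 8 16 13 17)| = 26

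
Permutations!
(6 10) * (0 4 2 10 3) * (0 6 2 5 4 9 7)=(0 9 7)(2 10)(3 6)(4 5)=[9, 1, 10, 6, 5, 4, 3, 0, 8, 7, 2]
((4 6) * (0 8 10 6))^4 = (0 4 6 10 8)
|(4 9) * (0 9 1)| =|(0 9 4 1)| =4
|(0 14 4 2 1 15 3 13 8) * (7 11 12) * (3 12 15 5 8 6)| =84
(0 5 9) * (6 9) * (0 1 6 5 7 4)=(0 7 4)(1 6 9)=[7, 6, 2, 3, 0, 5, 9, 4, 8, 1]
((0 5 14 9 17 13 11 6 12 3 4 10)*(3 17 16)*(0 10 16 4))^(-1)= (0 3 16 4 9 14 5)(6 11 13 17 12)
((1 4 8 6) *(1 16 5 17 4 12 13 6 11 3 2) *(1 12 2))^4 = (1 6 4)(2 16 8)(3 13 17)(5 11 12)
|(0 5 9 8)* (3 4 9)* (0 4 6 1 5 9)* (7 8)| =|(0 9 7 8 4)(1 5 3 6)| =20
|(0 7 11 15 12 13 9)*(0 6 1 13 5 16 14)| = |(0 7 11 15 12 5 16 14)(1 13 9 6)| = 8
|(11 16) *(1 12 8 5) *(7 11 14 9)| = 20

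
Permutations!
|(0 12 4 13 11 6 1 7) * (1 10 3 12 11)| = 10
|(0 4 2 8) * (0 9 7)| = |(0 4 2 8 9 7)| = 6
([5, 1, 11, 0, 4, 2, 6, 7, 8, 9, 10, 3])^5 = (11)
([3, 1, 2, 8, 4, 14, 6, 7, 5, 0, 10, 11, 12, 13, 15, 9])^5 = (0 15 5 3 9 14 8)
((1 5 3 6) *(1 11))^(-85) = ((1 5 3 6 11))^(-85) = (11)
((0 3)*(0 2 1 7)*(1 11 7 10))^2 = (0 2 7 3 11)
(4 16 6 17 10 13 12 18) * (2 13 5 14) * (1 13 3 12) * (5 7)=[0, 13, 3, 12, 16, 14, 17, 5, 8, 9, 7, 11, 18, 1, 2, 15, 6, 10, 4]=(1 13)(2 3 12 18 4 16 6 17 10 7 5 14)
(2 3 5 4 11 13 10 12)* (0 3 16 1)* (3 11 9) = (0 11 13 10 12 2 16 1)(3 5 4 9) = [11, 0, 16, 5, 9, 4, 6, 7, 8, 3, 12, 13, 2, 10, 14, 15, 1]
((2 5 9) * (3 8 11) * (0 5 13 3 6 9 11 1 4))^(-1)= ((0 5 11 6 9 2 13 3 8 1 4))^(-1)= (0 4 1 8 3 13 2 9 6 11 5)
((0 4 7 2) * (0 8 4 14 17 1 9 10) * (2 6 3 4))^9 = (0 1)(2 8)(3 4 7 6)(9 14)(10 17)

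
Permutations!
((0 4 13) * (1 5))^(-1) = (0 13 4)(1 5)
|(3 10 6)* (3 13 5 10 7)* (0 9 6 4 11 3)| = 10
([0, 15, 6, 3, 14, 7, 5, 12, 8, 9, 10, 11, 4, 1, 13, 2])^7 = (1 4 5 15 14 7 2 13 12 6)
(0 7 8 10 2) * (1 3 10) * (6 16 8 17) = [7, 3, 0, 10, 4, 5, 16, 17, 1, 9, 2, 11, 12, 13, 14, 15, 8, 6] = (0 7 17 6 16 8 1 3 10 2)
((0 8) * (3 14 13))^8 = (3 13 14)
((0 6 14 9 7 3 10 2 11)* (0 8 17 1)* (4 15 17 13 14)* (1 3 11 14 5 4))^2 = ((0 6 1)(2 14 9 7 11 8 13 5 4 15 17 3 10))^2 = (0 1 6)(2 9 11 13 4 17 10 14 7 8 5 15 3)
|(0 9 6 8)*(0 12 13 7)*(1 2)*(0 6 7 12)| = 10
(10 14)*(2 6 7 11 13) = (2 6 7 11 13)(10 14) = [0, 1, 6, 3, 4, 5, 7, 11, 8, 9, 14, 13, 12, 2, 10]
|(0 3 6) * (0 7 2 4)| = |(0 3 6 7 2 4)| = 6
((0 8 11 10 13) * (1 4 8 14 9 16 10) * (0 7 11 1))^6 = (0 7 10 9)(11 13 16 14)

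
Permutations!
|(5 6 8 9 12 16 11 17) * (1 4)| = |(1 4)(5 6 8 9 12 16 11 17)| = 8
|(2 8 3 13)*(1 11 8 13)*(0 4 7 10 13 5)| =|(0 4 7 10 13 2 5)(1 11 8 3)| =28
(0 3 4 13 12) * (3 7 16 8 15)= (0 7 16 8 15 3 4 13 12)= [7, 1, 2, 4, 13, 5, 6, 16, 15, 9, 10, 11, 0, 12, 14, 3, 8]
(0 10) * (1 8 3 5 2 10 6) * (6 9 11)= (0 9 11 6 1 8 3 5 2 10)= [9, 8, 10, 5, 4, 2, 1, 7, 3, 11, 0, 6]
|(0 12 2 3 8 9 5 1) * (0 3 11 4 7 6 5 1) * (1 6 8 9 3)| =|(0 12 2 11 4 7 8 3 9 6 5)| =11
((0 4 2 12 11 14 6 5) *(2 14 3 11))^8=(0 6 4 5 14)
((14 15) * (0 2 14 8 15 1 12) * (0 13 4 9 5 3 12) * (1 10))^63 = ((0 2 14 10 1)(3 12 13 4 9 5)(8 15))^63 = (0 10 2 1 14)(3 4)(5 13)(8 15)(9 12)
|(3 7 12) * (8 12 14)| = 5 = |(3 7 14 8 12)|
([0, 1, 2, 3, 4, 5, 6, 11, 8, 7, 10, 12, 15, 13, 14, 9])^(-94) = [0, 1, 2, 3, 4, 5, 6, 11, 8, 7, 10, 12, 15, 13, 14, 9]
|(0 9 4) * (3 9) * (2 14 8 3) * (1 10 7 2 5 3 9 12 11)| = 13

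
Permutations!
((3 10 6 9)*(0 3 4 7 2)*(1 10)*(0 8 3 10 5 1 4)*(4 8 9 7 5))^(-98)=((0 10 6 7 2 9)(1 4 5)(3 8))^(-98)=(0 2 6)(1 4 5)(7 10 9)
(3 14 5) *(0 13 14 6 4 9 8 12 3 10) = (0 13 14 5 10)(3 6 4 9 8 12) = [13, 1, 2, 6, 9, 10, 4, 7, 12, 8, 0, 11, 3, 14, 5]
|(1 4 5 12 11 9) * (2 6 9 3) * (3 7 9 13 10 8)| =|(1 4 5 12 11 7 9)(2 6 13 10 8 3)| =42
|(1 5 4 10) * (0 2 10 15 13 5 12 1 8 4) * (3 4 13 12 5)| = 11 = |(0 2 10 8 13 3 4 15 12 1 5)|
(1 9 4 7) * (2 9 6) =(1 6 2 9 4 7) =[0, 6, 9, 3, 7, 5, 2, 1, 8, 4]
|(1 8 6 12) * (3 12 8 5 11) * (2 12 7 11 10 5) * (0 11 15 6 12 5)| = 12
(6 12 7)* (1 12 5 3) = [0, 12, 2, 1, 4, 3, 5, 6, 8, 9, 10, 11, 7] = (1 12 7 6 5 3)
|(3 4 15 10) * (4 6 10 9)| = 3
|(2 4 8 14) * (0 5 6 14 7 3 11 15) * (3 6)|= |(0 5 3 11 15)(2 4 8 7 6 14)|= 30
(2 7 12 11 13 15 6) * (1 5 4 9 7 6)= (1 5 4 9 7 12 11 13 15)(2 6)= [0, 5, 6, 3, 9, 4, 2, 12, 8, 7, 10, 13, 11, 15, 14, 1]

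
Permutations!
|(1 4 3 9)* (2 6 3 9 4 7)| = 7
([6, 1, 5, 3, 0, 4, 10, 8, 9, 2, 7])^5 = [9, 1, 10, 3, 8, 7, 2, 4, 0, 6, 5]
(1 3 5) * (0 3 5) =(0 3)(1 5) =[3, 5, 2, 0, 4, 1]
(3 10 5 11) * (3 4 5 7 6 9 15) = [0, 1, 2, 10, 5, 11, 9, 6, 8, 15, 7, 4, 12, 13, 14, 3] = (3 10 7 6 9 15)(4 5 11)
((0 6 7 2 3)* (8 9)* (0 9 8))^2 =((0 6 7 2 3 9))^2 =(0 7 3)(2 9 6)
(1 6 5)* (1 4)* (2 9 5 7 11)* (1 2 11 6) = (11)(2 9 5 4)(6 7) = [0, 1, 9, 3, 2, 4, 7, 6, 8, 5, 10, 11]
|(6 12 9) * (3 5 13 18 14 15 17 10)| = |(3 5 13 18 14 15 17 10)(6 12 9)| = 24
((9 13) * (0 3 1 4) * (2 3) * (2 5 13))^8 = ((0 5 13 9 2 3 1 4))^8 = (13)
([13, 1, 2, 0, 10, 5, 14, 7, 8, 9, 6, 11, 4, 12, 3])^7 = [3, 1, 2, 14, 12, 5, 10, 7, 8, 9, 4, 11, 13, 0, 6]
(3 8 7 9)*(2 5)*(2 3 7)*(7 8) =[0, 1, 5, 7, 4, 3, 6, 9, 2, 8] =(2 5 3 7 9 8)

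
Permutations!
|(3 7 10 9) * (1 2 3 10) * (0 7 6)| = |(0 7 1 2 3 6)(9 10)| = 6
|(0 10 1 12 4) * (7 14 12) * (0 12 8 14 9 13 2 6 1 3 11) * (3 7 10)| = 42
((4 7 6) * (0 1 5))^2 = (0 5 1)(4 6 7)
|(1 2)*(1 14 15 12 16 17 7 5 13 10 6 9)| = 13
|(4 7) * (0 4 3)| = |(0 4 7 3)| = 4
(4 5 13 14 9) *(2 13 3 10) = (2 13 14 9 4 5 3 10) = [0, 1, 13, 10, 5, 3, 6, 7, 8, 4, 2, 11, 12, 14, 9]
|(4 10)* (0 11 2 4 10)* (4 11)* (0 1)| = 6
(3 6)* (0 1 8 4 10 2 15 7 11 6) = (0 1 8 4 10 2 15 7 11 6 3) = [1, 8, 15, 0, 10, 5, 3, 11, 4, 9, 2, 6, 12, 13, 14, 7]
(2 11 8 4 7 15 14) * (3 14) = (2 11 8 4 7 15 3 14) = [0, 1, 11, 14, 7, 5, 6, 15, 4, 9, 10, 8, 12, 13, 2, 3]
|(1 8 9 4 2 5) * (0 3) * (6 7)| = 6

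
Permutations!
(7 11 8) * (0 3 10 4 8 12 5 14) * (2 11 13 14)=(0 3 10 4 8 7 13 14)(2 11 12 5)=[3, 1, 11, 10, 8, 2, 6, 13, 7, 9, 4, 12, 5, 14, 0]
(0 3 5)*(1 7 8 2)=(0 3 5)(1 7 8 2)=[3, 7, 1, 5, 4, 0, 6, 8, 2]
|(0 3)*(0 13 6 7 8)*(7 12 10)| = |(0 3 13 6 12 10 7 8)| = 8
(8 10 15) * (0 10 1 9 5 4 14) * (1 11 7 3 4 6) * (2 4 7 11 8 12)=(0 10 15 12 2 4 14)(1 9 5 6)(3 7)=[10, 9, 4, 7, 14, 6, 1, 3, 8, 5, 15, 11, 2, 13, 0, 12]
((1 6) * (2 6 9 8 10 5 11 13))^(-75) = (1 13 10)(2 5 9)(6 11 8)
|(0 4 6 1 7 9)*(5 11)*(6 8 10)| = |(0 4 8 10 6 1 7 9)(5 11)| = 8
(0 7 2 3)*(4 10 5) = (0 7 2 3)(4 10 5) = [7, 1, 3, 0, 10, 4, 6, 2, 8, 9, 5]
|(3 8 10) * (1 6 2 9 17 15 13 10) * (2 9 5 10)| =|(1 6 9 17 15 13 2 5 10 3 8)| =11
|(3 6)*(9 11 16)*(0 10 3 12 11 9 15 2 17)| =10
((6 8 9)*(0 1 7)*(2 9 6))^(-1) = (0 7 1)(2 9)(6 8)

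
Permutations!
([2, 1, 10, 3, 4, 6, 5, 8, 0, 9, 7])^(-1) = [8, 1, 0, 3, 4, 6, 5, 10, 7, 9, 2]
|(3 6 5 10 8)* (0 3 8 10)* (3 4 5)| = |(10)(0 4 5)(3 6)| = 6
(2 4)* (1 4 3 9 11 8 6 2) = [0, 4, 3, 9, 1, 5, 2, 7, 6, 11, 10, 8] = (1 4)(2 3 9 11 8 6)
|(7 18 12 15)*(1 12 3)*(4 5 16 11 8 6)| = 6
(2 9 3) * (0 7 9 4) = [7, 1, 4, 2, 0, 5, 6, 9, 8, 3] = (0 7 9 3 2 4)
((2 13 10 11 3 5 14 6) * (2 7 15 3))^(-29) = (2 11 10 13)(3 5 14 6 7 15)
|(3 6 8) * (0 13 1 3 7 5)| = 8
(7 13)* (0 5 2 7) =(0 5 2 7 13) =[5, 1, 7, 3, 4, 2, 6, 13, 8, 9, 10, 11, 12, 0]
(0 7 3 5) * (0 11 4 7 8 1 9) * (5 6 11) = (0 8 1 9)(3 6 11 4 7) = [8, 9, 2, 6, 7, 5, 11, 3, 1, 0, 10, 4]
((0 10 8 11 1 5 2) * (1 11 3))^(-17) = ((11)(0 10 8 3 1 5 2))^(-17) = (11)(0 1 10 5 8 2 3)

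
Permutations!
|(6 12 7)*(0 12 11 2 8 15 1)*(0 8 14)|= 21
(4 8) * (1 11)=(1 11)(4 8)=[0, 11, 2, 3, 8, 5, 6, 7, 4, 9, 10, 1]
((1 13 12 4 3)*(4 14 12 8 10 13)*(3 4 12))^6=((1 12 14 3)(8 10 13))^6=(1 14)(3 12)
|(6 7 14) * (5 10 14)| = 5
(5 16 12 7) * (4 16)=(4 16 12 7 5)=[0, 1, 2, 3, 16, 4, 6, 5, 8, 9, 10, 11, 7, 13, 14, 15, 12]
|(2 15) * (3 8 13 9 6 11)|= 6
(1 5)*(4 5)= (1 4 5)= [0, 4, 2, 3, 5, 1]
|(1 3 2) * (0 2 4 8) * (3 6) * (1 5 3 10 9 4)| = 10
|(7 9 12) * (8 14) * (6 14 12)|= 6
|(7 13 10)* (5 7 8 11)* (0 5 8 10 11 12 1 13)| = |(0 5 7)(1 13 11 8 12)| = 15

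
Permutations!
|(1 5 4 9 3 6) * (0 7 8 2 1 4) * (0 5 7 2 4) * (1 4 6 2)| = 20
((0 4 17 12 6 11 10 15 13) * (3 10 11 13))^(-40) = ((0 4 17 12 6 13)(3 10 15))^(-40) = (0 17 6)(3 15 10)(4 12 13)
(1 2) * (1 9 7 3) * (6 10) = (1 2 9 7 3)(6 10) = [0, 2, 9, 1, 4, 5, 10, 3, 8, 7, 6]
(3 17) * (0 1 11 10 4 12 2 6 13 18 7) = [1, 11, 6, 17, 12, 5, 13, 0, 8, 9, 4, 10, 2, 18, 14, 15, 16, 3, 7] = (0 1 11 10 4 12 2 6 13 18 7)(3 17)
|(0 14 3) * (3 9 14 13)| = |(0 13 3)(9 14)| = 6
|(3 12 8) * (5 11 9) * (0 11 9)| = 6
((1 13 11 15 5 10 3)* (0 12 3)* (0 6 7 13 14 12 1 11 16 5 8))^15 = (0 8 15 11 3 12 14 1)(5 7)(6 16)(10 13)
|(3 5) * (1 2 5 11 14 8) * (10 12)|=14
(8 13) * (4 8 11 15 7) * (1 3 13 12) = (1 3 13 11 15 7 4 8 12) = [0, 3, 2, 13, 8, 5, 6, 4, 12, 9, 10, 15, 1, 11, 14, 7]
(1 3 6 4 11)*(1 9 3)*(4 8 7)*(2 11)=(2 11 9 3 6 8 7 4)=[0, 1, 11, 6, 2, 5, 8, 4, 7, 3, 10, 9]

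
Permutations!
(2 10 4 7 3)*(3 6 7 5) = (2 10 4 5 3)(6 7) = [0, 1, 10, 2, 5, 3, 7, 6, 8, 9, 4]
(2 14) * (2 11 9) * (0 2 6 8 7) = (0 2 14 11 9 6 8 7) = [2, 1, 14, 3, 4, 5, 8, 0, 7, 6, 10, 9, 12, 13, 11]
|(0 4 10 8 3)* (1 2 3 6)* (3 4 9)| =|(0 9 3)(1 2 4 10 8 6)| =6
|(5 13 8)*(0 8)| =4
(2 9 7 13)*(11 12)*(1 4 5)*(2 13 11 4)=(13)(1 2 9 7 11 12 4 5)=[0, 2, 9, 3, 5, 1, 6, 11, 8, 7, 10, 12, 4, 13]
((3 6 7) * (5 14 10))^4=(3 6 7)(5 14 10)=((3 6 7)(5 14 10))^4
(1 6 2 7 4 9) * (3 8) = (1 6 2 7 4 9)(3 8) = [0, 6, 7, 8, 9, 5, 2, 4, 3, 1]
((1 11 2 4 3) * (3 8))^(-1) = ((1 11 2 4 8 3))^(-1) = (1 3 8 4 2 11)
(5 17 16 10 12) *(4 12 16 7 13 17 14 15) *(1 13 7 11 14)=[0, 13, 2, 3, 12, 1, 6, 7, 8, 9, 16, 14, 5, 17, 15, 4, 10, 11]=(1 13 17 11 14 15 4 12 5)(10 16)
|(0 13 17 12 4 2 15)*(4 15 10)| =15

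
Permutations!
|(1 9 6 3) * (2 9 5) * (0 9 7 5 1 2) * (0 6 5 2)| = |(0 9 5 6 3)(2 7)| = 10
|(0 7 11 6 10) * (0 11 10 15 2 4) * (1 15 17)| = |(0 7 10 11 6 17 1 15 2 4)| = 10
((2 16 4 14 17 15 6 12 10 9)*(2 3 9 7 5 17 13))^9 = (2 13 14 4 16)(3 9)(5 15 12 7 17 6 10)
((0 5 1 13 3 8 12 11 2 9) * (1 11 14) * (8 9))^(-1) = ((0 5 11 2 8 12 14 1 13 3 9))^(-1) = (0 9 3 13 1 14 12 8 2 11 5)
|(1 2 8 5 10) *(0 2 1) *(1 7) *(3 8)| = 6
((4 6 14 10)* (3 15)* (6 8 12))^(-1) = ((3 15)(4 8 12 6 14 10))^(-1) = (3 15)(4 10 14 6 12 8)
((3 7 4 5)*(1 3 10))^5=(1 10 5 4 7 3)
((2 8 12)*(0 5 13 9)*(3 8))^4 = (13) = ((0 5 13 9)(2 3 8 12))^4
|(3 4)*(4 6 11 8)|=|(3 6 11 8 4)|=5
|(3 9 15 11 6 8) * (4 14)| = |(3 9 15 11 6 8)(4 14)| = 6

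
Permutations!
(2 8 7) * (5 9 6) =[0, 1, 8, 3, 4, 9, 5, 2, 7, 6] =(2 8 7)(5 9 6)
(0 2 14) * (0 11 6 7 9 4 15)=(0 2 14 11 6 7 9 4 15)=[2, 1, 14, 3, 15, 5, 7, 9, 8, 4, 10, 6, 12, 13, 11, 0]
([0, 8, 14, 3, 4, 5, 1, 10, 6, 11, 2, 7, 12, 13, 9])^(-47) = (1 8 6)(2 14 9 11 7 10)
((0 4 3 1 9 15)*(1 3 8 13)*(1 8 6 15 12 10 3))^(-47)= (0 4 6 15)(1 10 9 3 12)(8 13)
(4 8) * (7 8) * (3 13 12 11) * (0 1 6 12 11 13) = [1, 6, 2, 0, 7, 5, 12, 8, 4, 9, 10, 3, 13, 11] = (0 1 6 12 13 11 3)(4 7 8)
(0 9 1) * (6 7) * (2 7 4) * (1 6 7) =(0 9 6 4 2 1) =[9, 0, 1, 3, 2, 5, 4, 7, 8, 6]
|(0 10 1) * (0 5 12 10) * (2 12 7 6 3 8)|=9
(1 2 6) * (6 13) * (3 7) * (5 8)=(1 2 13 6)(3 7)(5 8)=[0, 2, 13, 7, 4, 8, 1, 3, 5, 9, 10, 11, 12, 6]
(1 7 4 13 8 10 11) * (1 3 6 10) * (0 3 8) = (0 3 6 10 11 8 1 7 4 13) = [3, 7, 2, 6, 13, 5, 10, 4, 1, 9, 11, 8, 12, 0]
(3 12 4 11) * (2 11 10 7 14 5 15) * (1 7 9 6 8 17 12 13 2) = (1 7 14 5 15)(2 11 3 13)(4 10 9 6 8 17 12) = [0, 7, 11, 13, 10, 15, 8, 14, 17, 6, 9, 3, 4, 2, 5, 1, 16, 12]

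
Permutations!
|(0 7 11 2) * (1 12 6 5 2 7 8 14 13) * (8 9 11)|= 12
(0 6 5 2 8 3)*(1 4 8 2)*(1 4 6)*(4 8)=(0 1 6 5 8 3)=[1, 6, 2, 0, 4, 8, 5, 7, 3]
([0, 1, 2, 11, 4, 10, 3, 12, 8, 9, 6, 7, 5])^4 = (3 5 11 10 7 6 12)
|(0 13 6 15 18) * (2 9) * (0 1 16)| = |(0 13 6 15 18 1 16)(2 9)| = 14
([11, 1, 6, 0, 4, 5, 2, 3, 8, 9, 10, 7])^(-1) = (0 3 7 11)(2 6)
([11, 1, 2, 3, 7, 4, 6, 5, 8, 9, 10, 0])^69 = (0 11)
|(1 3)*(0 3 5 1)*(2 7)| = 2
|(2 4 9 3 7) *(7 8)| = |(2 4 9 3 8 7)| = 6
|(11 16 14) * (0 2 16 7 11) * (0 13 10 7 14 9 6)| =5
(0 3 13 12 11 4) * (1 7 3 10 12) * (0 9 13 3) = (0 10 12 11 4 9 13 1 7) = [10, 7, 2, 3, 9, 5, 6, 0, 8, 13, 12, 4, 11, 1]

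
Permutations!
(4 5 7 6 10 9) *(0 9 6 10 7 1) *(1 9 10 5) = (0 10 6 7 5 9 4 1) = [10, 0, 2, 3, 1, 9, 7, 5, 8, 4, 6]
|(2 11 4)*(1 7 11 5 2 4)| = 6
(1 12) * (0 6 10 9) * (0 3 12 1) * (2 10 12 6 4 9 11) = (0 4 9 3 6 12)(2 10 11) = [4, 1, 10, 6, 9, 5, 12, 7, 8, 3, 11, 2, 0]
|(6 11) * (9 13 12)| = 6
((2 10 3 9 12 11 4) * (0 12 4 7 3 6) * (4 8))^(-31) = (0 11 3 8 2 6 12 7 9 4 10)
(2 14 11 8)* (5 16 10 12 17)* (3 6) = [0, 1, 14, 6, 4, 16, 3, 7, 2, 9, 12, 8, 17, 13, 11, 15, 10, 5] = (2 14 11 8)(3 6)(5 16 10 12 17)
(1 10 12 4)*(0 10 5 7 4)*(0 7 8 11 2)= [10, 5, 0, 3, 1, 8, 6, 4, 11, 9, 12, 2, 7]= (0 10 12 7 4 1 5 8 11 2)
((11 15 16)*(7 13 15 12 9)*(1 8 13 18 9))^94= (1 15 12 13 11 8 16)(7 18 9)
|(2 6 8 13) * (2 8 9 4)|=|(2 6 9 4)(8 13)|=4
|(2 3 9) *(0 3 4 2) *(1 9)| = 4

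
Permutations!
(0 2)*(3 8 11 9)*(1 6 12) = (0 2)(1 6 12)(3 8 11 9) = [2, 6, 0, 8, 4, 5, 12, 7, 11, 3, 10, 9, 1]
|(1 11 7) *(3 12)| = 6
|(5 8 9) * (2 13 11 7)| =|(2 13 11 7)(5 8 9)| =12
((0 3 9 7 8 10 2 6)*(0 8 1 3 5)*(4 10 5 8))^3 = ((0 8 5)(1 3 9 7)(2 6 4 10))^3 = (1 7 9 3)(2 10 4 6)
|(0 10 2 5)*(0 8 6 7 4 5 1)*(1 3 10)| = |(0 1)(2 3 10)(4 5 8 6 7)| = 30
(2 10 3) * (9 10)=(2 9 10 3)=[0, 1, 9, 2, 4, 5, 6, 7, 8, 10, 3]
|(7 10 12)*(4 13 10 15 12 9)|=12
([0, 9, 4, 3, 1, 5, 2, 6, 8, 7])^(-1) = (1 4 2 6 7 9)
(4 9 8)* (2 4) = (2 4 9 8) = [0, 1, 4, 3, 9, 5, 6, 7, 2, 8]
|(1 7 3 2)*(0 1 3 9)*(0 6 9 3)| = |(0 1 7 3 2)(6 9)| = 10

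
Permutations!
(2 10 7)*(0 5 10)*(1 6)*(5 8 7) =[8, 6, 0, 3, 4, 10, 1, 2, 7, 9, 5] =(0 8 7 2)(1 6)(5 10)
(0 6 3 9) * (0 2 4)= (0 6 3 9 2 4)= [6, 1, 4, 9, 0, 5, 3, 7, 8, 2]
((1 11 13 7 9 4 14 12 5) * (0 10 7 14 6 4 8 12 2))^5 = ((0 10 7 9 8 12 5 1 11 13 14 2)(4 6))^5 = (0 12 14 9 11 10 5 2 8 13 7 1)(4 6)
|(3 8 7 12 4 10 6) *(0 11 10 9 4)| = 8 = |(0 11 10 6 3 8 7 12)(4 9)|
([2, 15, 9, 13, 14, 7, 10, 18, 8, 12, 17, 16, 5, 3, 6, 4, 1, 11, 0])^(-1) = [18, 16, 0, 13, 15, 12, 14, 5, 8, 2, 6, 17, 9, 3, 4, 1, 11, 10, 7]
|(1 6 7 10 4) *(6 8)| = 6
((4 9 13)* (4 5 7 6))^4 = (4 7 13)(5 9 6)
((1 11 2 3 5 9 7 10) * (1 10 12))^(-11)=((1 11 2 3 5 9 7 12))^(-11)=(1 9 2 12 5 11 7 3)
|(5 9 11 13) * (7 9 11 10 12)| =12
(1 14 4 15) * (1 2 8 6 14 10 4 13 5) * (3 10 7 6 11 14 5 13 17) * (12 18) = (1 7 6 5)(2 8 11 14 17 3 10 4 15)(12 18) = [0, 7, 8, 10, 15, 1, 5, 6, 11, 9, 4, 14, 18, 13, 17, 2, 16, 3, 12]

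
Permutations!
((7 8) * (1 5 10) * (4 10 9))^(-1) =(1 10 4 9 5)(7 8) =((1 5 9 4 10)(7 8))^(-1)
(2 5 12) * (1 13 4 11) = (1 13 4 11)(2 5 12) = [0, 13, 5, 3, 11, 12, 6, 7, 8, 9, 10, 1, 2, 4]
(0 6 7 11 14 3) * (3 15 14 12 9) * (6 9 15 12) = (0 9 3)(6 7 11)(12 15 14) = [9, 1, 2, 0, 4, 5, 7, 11, 8, 3, 10, 6, 15, 13, 12, 14]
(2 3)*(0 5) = (0 5)(2 3) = [5, 1, 3, 2, 4, 0]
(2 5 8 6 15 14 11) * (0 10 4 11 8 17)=(0 10 4 11 2 5 17)(6 15 14 8)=[10, 1, 5, 3, 11, 17, 15, 7, 6, 9, 4, 2, 12, 13, 8, 14, 16, 0]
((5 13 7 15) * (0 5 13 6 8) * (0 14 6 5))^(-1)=(6 14 8)(7 13 15)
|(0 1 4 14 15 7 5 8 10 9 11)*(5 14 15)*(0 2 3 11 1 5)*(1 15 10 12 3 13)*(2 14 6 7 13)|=42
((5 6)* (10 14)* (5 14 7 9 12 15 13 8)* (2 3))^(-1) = (2 3)(5 8 13 15 12 9 7 10 14 6)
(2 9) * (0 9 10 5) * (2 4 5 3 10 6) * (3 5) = (0 9 4 3 10 5)(2 6) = [9, 1, 6, 10, 3, 0, 2, 7, 8, 4, 5]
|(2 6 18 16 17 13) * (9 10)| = 6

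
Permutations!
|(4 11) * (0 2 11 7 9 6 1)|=|(0 2 11 4 7 9 6 1)|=8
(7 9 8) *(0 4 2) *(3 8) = [4, 1, 0, 8, 2, 5, 6, 9, 7, 3] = (0 4 2)(3 8 7 9)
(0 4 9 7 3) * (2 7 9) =[4, 1, 7, 0, 2, 5, 6, 3, 8, 9] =(9)(0 4 2 7 3)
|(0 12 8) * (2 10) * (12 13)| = 4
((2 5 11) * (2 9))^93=(2 5 11 9)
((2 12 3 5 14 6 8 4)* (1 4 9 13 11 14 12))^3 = ((1 4 2)(3 5 12)(6 8 9 13 11 14))^3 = (6 13)(8 11)(9 14)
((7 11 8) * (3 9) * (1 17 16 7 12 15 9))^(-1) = (1 3 9 15 12 8 11 7 16 17)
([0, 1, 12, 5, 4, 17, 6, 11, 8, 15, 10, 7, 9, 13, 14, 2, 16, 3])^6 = [0, 1, 9, 3, 4, 5, 6, 7, 8, 2, 10, 11, 15, 13, 14, 12, 16, 17]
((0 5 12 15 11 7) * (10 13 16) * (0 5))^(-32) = (5 11 12 7 15)(10 13 16)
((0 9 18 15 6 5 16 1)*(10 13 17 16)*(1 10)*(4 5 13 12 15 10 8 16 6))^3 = ((0 9 18 10 12 15 4 5 1)(6 13 17)(8 16))^3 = (0 10 4)(1 18 15)(5 9 12)(8 16)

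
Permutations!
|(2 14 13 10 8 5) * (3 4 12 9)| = 12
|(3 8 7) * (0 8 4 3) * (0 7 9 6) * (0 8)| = |(3 4)(6 8 9)| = 6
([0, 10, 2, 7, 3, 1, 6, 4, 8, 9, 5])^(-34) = (1 5 10)(3 4 7)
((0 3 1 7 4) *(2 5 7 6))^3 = (0 6 7 3 2 4 1 5)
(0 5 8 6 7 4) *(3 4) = (0 5 8 6 7 3 4) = [5, 1, 2, 4, 0, 8, 7, 3, 6]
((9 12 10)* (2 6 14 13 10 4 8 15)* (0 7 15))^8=(0 9 6)(2 8 10)(4 13 15)(7 12 14)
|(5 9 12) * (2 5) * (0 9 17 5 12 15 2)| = |(0 9 15 2 12)(5 17)| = 10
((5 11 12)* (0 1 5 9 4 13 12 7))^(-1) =((0 1 5 11 7)(4 13 12 9))^(-1) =(0 7 11 5 1)(4 9 12 13)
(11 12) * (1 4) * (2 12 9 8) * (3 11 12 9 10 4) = (12)(1 3 11 10 4)(2 9 8) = [0, 3, 9, 11, 1, 5, 6, 7, 2, 8, 4, 10, 12]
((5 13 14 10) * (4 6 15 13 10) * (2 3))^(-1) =(2 3)(4 14 13 15 6)(5 10)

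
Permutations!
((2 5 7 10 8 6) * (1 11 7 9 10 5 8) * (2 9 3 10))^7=((1 11 7 5 3 10)(2 8 6 9))^7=(1 11 7 5 3 10)(2 9 6 8)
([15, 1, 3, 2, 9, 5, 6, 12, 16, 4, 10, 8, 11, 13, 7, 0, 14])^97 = (0 15)(2 3)(4 9)(7 12 11 8 16 14)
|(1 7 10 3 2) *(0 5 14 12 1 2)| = 8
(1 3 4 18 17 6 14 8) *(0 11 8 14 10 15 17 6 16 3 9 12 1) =(0 11 8)(1 9 12)(3 4 18 6 10 15 17 16) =[11, 9, 2, 4, 18, 5, 10, 7, 0, 12, 15, 8, 1, 13, 14, 17, 3, 16, 6]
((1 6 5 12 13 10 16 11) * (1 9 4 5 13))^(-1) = (1 12 5 4 9 11 16 10 13 6)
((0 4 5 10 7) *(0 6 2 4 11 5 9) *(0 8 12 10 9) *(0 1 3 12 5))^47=(0 11)(1 4 2 6 7 10 12 3)(5 8 9)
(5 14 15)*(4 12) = [0, 1, 2, 3, 12, 14, 6, 7, 8, 9, 10, 11, 4, 13, 15, 5] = (4 12)(5 14 15)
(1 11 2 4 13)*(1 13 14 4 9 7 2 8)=(1 11 8)(2 9 7)(4 14)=[0, 11, 9, 3, 14, 5, 6, 2, 1, 7, 10, 8, 12, 13, 4]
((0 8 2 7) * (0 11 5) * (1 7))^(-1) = (0 5 11 7 1 2 8)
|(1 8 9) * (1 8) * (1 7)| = 2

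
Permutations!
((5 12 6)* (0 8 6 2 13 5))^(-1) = ((0 8 6)(2 13 5 12))^(-1) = (0 6 8)(2 12 5 13)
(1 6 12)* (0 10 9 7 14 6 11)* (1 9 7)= (0 10 7 14 6 12 9 1 11)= [10, 11, 2, 3, 4, 5, 12, 14, 8, 1, 7, 0, 9, 13, 6]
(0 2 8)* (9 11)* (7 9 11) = (11)(0 2 8)(7 9) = [2, 1, 8, 3, 4, 5, 6, 9, 0, 7, 10, 11]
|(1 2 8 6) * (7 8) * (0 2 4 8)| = |(0 2 7)(1 4 8 6)| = 12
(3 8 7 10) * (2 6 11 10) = [0, 1, 6, 8, 4, 5, 11, 2, 7, 9, 3, 10] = (2 6 11 10 3 8 7)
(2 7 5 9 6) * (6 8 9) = (2 7 5 6)(8 9) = [0, 1, 7, 3, 4, 6, 2, 5, 9, 8]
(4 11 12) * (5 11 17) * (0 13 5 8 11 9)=(0 13 5 9)(4 17 8 11 12)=[13, 1, 2, 3, 17, 9, 6, 7, 11, 0, 10, 12, 4, 5, 14, 15, 16, 8]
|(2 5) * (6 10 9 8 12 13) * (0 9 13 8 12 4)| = |(0 9 12 8 4)(2 5)(6 10 13)| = 30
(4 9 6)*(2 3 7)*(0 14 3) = [14, 1, 0, 7, 9, 5, 4, 2, 8, 6, 10, 11, 12, 13, 3] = (0 14 3 7 2)(4 9 6)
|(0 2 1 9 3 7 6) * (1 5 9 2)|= 8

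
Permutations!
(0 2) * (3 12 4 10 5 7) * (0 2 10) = (0 10 5 7 3 12 4) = [10, 1, 2, 12, 0, 7, 6, 3, 8, 9, 5, 11, 4]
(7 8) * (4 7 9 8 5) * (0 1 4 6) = (0 1 4 7 5 6)(8 9) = [1, 4, 2, 3, 7, 6, 0, 5, 9, 8]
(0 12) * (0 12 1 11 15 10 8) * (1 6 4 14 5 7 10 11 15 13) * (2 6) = [2, 15, 6, 3, 14, 7, 4, 10, 0, 9, 8, 13, 12, 1, 5, 11] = (0 2 6 4 14 5 7 10 8)(1 15 11 13)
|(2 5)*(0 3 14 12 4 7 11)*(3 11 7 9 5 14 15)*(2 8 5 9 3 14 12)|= |(0 11)(2 12 4 3 15 14)(5 8)|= 6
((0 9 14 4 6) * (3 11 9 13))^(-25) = ((0 13 3 11 9 14 4 6))^(-25) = (0 6 4 14 9 11 3 13)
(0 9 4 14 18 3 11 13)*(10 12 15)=[9, 1, 2, 11, 14, 5, 6, 7, 8, 4, 12, 13, 15, 0, 18, 10, 16, 17, 3]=(0 9 4 14 18 3 11 13)(10 12 15)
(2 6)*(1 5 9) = [0, 5, 6, 3, 4, 9, 2, 7, 8, 1] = (1 5 9)(2 6)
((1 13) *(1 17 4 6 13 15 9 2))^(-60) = (17)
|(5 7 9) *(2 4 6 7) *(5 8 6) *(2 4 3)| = |(2 3)(4 5)(6 7 9 8)| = 4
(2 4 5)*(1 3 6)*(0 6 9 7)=(0 6 1 3 9 7)(2 4 5)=[6, 3, 4, 9, 5, 2, 1, 0, 8, 7]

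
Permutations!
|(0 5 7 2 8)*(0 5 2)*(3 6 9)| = |(0 2 8 5 7)(3 6 9)| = 15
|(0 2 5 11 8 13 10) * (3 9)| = |(0 2 5 11 8 13 10)(3 9)| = 14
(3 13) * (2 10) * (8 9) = [0, 1, 10, 13, 4, 5, 6, 7, 9, 8, 2, 11, 12, 3] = (2 10)(3 13)(8 9)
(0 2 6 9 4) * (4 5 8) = (0 2 6 9 5 8 4) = [2, 1, 6, 3, 0, 8, 9, 7, 4, 5]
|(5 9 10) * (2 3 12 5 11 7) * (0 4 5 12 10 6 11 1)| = |(12)(0 4 5 9 6 11 7 2 3 10 1)| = 11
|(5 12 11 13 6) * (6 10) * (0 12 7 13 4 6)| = |(0 12 11 4 6 5 7 13 10)| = 9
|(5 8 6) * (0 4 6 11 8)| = 4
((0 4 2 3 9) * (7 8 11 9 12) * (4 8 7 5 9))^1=((0 8 11 4 2 3 12 5 9))^1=(0 8 11 4 2 3 12 5 9)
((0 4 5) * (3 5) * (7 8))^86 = (8)(0 3)(4 5)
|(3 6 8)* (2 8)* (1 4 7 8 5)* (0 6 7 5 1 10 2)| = |(0 6)(1 4 5 10 2)(3 7 8)| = 30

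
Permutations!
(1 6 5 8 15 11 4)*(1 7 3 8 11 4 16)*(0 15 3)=(0 15 4 7)(1 6 5 11 16)(3 8)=[15, 6, 2, 8, 7, 11, 5, 0, 3, 9, 10, 16, 12, 13, 14, 4, 1]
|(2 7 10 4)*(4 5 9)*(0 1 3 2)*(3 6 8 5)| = 28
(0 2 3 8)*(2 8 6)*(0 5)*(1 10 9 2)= (0 8 5)(1 10 9 2 3 6)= [8, 10, 3, 6, 4, 0, 1, 7, 5, 2, 9]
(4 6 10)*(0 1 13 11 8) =[1, 13, 2, 3, 6, 5, 10, 7, 0, 9, 4, 8, 12, 11] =(0 1 13 11 8)(4 6 10)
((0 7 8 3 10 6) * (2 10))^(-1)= ((0 7 8 3 2 10 6))^(-1)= (0 6 10 2 3 8 7)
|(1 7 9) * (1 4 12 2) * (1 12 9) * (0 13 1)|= |(0 13 1 7)(2 12)(4 9)|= 4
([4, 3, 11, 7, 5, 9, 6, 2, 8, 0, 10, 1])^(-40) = (11)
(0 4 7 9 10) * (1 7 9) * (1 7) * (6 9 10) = [4, 1, 2, 3, 10, 5, 9, 7, 8, 6, 0] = (0 4 10)(6 9)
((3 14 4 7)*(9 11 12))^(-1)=(3 7 4 14)(9 12 11)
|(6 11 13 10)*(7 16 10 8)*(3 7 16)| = |(3 7)(6 11 13 8 16 10)| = 6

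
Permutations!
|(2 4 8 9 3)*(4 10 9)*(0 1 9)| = 6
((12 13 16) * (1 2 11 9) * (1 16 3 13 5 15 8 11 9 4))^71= (1 2 9 16 12 5 15 8 11 4)(3 13)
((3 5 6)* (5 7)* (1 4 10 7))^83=(1 3 6 5 7 10 4)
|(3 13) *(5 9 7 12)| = 4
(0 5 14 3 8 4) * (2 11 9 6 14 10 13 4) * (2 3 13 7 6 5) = [2, 1, 11, 8, 0, 10, 14, 6, 3, 5, 7, 9, 12, 4, 13] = (0 2 11 9 5 10 7 6 14 13 4)(3 8)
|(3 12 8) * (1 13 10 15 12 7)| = |(1 13 10 15 12 8 3 7)| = 8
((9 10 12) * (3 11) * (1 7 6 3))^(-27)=((1 7 6 3 11)(9 10 12))^(-27)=(12)(1 3 7 11 6)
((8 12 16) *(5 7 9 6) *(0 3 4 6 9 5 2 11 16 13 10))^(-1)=(0 10 13 12 8 16 11 2 6 4 3)(5 7)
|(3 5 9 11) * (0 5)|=|(0 5 9 11 3)|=5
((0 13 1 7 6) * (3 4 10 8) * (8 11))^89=(0 6 7 1 13)(3 8 11 10 4)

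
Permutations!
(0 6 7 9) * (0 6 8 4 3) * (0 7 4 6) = (0 8 6 4 3 7 9) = [8, 1, 2, 7, 3, 5, 4, 9, 6, 0]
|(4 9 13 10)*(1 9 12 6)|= |(1 9 13 10 4 12 6)|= 7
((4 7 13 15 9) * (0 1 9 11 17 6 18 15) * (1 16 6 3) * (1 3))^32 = (0 9 15)(1 18 13)(4 11 16)(6 7 17)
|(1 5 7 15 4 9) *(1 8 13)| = 8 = |(1 5 7 15 4 9 8 13)|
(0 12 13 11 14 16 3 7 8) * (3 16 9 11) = (16)(0 12 13 3 7 8)(9 11 14) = [12, 1, 2, 7, 4, 5, 6, 8, 0, 11, 10, 14, 13, 3, 9, 15, 16]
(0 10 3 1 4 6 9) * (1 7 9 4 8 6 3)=[10, 8, 2, 7, 3, 5, 4, 9, 6, 0, 1]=(0 10 1 8 6 4 3 7 9)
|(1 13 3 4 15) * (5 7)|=|(1 13 3 4 15)(5 7)|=10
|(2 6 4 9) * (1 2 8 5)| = 7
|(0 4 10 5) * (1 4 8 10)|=|(0 8 10 5)(1 4)|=4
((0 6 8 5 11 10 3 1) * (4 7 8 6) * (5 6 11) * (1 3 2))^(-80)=((0 4 7 8 6 11 10 2 1))^(-80)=(0 4 7 8 6 11 10 2 1)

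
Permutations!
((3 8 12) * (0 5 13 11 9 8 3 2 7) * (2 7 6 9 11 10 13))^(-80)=(13)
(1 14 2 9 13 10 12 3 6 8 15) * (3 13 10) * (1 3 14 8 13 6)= (1 8 15 3)(2 9 10 12 6 13 14)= [0, 8, 9, 1, 4, 5, 13, 7, 15, 10, 12, 11, 6, 14, 2, 3]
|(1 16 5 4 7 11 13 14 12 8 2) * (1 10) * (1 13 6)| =42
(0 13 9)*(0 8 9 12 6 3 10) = (0 13 12 6 3 10)(8 9) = [13, 1, 2, 10, 4, 5, 3, 7, 9, 8, 0, 11, 6, 12]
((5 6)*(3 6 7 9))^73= ((3 6 5 7 9))^73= (3 7 6 9 5)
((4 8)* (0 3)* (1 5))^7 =((0 3)(1 5)(4 8))^7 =(0 3)(1 5)(4 8)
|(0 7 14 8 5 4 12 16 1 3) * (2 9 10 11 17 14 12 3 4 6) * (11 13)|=|(0 7 12 16 1 4 3)(2 9 10 13 11 17 14 8 5 6)|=70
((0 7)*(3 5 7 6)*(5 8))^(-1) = ((0 6 3 8 5 7))^(-1) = (0 7 5 8 3 6)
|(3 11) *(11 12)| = |(3 12 11)| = 3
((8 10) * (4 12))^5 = (4 12)(8 10)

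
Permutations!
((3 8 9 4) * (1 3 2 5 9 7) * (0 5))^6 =((0 5 9 4 2)(1 3 8 7))^6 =(0 5 9 4 2)(1 8)(3 7)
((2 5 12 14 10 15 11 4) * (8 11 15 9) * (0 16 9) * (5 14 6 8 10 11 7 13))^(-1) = ((0 16 9 10)(2 14 11 4)(5 12 6 8 7 13))^(-1) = (0 10 9 16)(2 4 11 14)(5 13 7 8 6 12)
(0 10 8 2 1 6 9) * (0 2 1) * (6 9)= (0 10 8 1 9 2)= [10, 9, 0, 3, 4, 5, 6, 7, 1, 2, 8]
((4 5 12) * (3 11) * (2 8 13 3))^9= ((2 8 13 3 11)(4 5 12))^9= (2 11 3 13 8)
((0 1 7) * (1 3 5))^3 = (0 1 3 7 5)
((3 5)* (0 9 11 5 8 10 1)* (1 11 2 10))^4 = (0 11 1 10 8 2 3 9 5)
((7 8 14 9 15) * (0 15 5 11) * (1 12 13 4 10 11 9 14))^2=(0 7 1 13 10)(4 11 15 8 12)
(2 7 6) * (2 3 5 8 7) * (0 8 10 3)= (0 8 7 6)(3 5 10)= [8, 1, 2, 5, 4, 10, 0, 6, 7, 9, 3]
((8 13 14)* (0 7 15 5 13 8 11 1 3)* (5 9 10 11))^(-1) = (0 3 1 11 10 9 15 7)(5 14 13) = ((0 7 15 9 10 11 1 3)(5 13 14))^(-1)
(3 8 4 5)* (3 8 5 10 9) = (3 5 8 4 10 9) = [0, 1, 2, 5, 10, 8, 6, 7, 4, 3, 9]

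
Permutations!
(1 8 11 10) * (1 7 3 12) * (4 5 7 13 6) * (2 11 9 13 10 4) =(1 8 9 13 6 2 11 4 5 7 3 12) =[0, 8, 11, 12, 5, 7, 2, 3, 9, 13, 10, 4, 1, 6]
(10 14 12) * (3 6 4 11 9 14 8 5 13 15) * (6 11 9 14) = (3 11 14 12 10 8 5 13 15)(4 9 6) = [0, 1, 2, 11, 9, 13, 4, 7, 5, 6, 8, 14, 10, 15, 12, 3]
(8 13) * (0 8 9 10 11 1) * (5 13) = (0 8 5 13 9 10 11 1) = [8, 0, 2, 3, 4, 13, 6, 7, 5, 10, 11, 1, 12, 9]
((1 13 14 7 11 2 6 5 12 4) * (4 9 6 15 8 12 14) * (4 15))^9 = (1 7 9 13 11 6 15 2 5 8 4 14 12)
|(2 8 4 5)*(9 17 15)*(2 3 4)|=6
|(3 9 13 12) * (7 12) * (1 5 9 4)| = 8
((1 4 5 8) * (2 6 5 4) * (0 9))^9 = (0 9)(1 8 5 6 2)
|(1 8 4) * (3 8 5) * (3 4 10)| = 3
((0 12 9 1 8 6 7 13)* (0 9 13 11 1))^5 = (0 12 13 9)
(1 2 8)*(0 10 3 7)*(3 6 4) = [10, 2, 8, 7, 3, 5, 4, 0, 1, 9, 6] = (0 10 6 4 3 7)(1 2 8)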